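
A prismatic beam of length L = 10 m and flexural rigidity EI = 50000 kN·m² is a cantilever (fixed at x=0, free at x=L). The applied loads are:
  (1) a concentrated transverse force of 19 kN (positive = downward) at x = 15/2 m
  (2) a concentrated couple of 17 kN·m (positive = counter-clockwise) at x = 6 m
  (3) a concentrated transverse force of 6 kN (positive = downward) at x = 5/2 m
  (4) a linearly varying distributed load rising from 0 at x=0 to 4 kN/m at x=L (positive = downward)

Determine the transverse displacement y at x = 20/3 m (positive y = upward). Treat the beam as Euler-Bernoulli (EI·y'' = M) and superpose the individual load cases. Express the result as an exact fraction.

y(20/3) = -23228707/291600000 m

Load 1 — point force P=19 kN at a=15/2 m (b=L-a=5/2):
  y_1 = -Px²(3a-x)/(6EI)  [x≤a] = -19·(20/3)²·(3·(15/2)-(20/3))/(6·50000) = -361/8100 m
Load 2 — applied couple M₀=17 kN·m at a=6 m (b=L-a=4):
  y_2 = M₀a(2x-a)/(2EI)  [x>a] = 17·6·(2·(20/3)-6)/(2·50000) = 187/25000 m
Load 3 — point force P=6 kN at a=5/2 m (b=L-a=15/2):
  y_3 = -Pa²(3x-a)/(6EI)  [x>a] = -6·(5/2)²·(3·(20/3)-(5/2))/(6·50000) = -7/3200 m
Load 4 — triangular load w₀=4 kN/m (0→w₀ over full span):
  y_4 = (w₀Lx³/12-w₀L²x²/6-w₀x⁵/(120L))/EI = (4·10·(20/3)³/12-4·10²·(20/3)²/6-4·(20/3)⁵/(120·10))/50000 = -736/18225 m
Superposition: y = Σ y_i = -23228707/291600000 m ≈ -0.079659 m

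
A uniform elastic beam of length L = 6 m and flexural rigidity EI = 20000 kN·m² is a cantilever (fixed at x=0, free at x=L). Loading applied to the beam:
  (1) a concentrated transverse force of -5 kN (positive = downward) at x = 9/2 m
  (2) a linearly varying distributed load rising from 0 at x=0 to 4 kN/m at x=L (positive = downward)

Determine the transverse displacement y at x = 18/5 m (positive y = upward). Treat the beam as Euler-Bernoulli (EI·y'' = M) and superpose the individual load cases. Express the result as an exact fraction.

y(18/5) = -1783863/312500000 m

Load 1 — point force P=-5 kN at a=9/2 m (b=L-a=3/2):
  y_1 = -Px²(3a-x)/(6EI)  [x≤a] = -(-5)·(18/5)²·(3·(9/2)-(18/5))/(6·20000) = 2673/500000 m
Load 2 — triangular load w₀=4 kN/m (0→w₀ over full span):
  y_2 = (w₀Lx³/12-w₀L²x²/6-w₀x⁵/(120L))/EI = (4·6·(18/5)³/12-4·6²·(18/5)²/6-4·(18/5)⁵/(120·6))/20000 = -431811/39062500 m
Superposition: y = Σ y_i = -1783863/312500000 m ≈ -0.005708 m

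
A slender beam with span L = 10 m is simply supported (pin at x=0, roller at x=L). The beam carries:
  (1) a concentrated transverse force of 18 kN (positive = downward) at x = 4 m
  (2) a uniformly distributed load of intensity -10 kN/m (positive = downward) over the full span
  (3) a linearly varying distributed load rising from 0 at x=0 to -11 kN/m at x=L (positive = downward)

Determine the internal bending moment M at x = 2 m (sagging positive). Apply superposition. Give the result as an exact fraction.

M(2) = -468/5 kN·m

Load 1 — point force P=18 kN at a=4 m (b=L-a=6):
  M_1 = Pbx/L  [x≤a] = 18·6·2/10 = 108/5 kN·m
Load 2 — uniform load w=-10 kN/m over full span:
  M_2 = wx(L-x)/2 = (-10)·2·(10-2)/2 = -80 kN·m
Load 3 — triangular load w₀=-11 kN/m (0→w₀ over full span):
  M_3 = w₀Lx/6 - w₀x³/(6L) = (-11)·10·2/6 - (-11)·2³/(6·10) = -176/5 kN·m
Superposition: M = Σ M_i = -468/5 kN·m ≈ -93.600000 kN·m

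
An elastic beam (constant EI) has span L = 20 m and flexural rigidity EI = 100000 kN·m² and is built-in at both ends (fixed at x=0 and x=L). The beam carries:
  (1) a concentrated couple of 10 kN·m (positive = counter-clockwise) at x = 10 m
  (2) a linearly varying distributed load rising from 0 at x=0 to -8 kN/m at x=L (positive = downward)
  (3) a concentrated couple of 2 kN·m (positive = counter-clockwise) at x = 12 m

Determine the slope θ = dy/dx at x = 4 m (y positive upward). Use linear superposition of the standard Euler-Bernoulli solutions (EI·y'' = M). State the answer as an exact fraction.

Load 1 — applied couple M₀=10 kN·m at a=10 m (b=L-a=10):
  θ_1 = (R_Ax²/2 - M_Ax)/EI  [x≤a] with R_A=3/4, M_A=5/2 = ((3/4)·4²/2 - (5/2)·4)/100000 = -1/25000 rad
Load 2 — triangular load w₀=-8 kN/m (0→w₀ over full span):
  θ_2 = -w₀(2x(L-x)(L-2x)(x+2L)+x²(L-x)²)/(120LEI) = -(-8)·(2·4·(20-4)·(20-2·4)·(4+2·20)+4²·(20-4)²)/(120·20·100000) = 112/46875 rad
Load 3 — applied couple M₀=2 kN·m at a=12 m (b=L-a=8):
  θ_3 = (R_Ax²/2 - M_Ax)/EI  [x≤a] with R_A=18/125, M_A=16/25 = ((18/125)·4²/2 - (16/25)·4)/100000 = -11/781250 rad
Superposition: θ = Σ θ_i = 21893/9375000 rad ≈ 0.002335 rad

θ(4) = 21893/9375000 rad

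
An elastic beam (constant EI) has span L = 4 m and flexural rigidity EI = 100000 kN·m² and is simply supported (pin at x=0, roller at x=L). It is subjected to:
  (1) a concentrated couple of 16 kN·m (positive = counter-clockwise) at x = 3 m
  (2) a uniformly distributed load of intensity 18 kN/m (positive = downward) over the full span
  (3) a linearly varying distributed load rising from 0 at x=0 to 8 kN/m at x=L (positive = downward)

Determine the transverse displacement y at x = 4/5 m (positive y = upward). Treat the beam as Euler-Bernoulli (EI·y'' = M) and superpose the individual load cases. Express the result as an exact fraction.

Load 1 — applied couple M₀=16 kN·m at a=3 m (b=L-a=1):
  y_1 = (M₀x³/(6L)+C₁x)/EI  [x≤a] with C₁=M₀(3b²-L²)/(6L)=-26/3 = (16·(4/5)³/(6·4)+(-26/3)·(4/5))/100000 = -103/1562500 m
Load 2 — uniform load w=18 kN/m over full span:
  y_2 = -wx(L³-2Lx²+x³)/(24EI) = -18·(4/5)·(4³-2·4·(4/5)²+(4/5)³)/(24·100000) = -696/1953125 m
Load 3 — triangular load w₀=8 kN/m (0→w₀ over full span):
  y_3 = -w₀x(7L⁴-10L²x²+3x⁴)/(360LEI) = -8·(4/5)·(7·4⁴-10·4²·(4/5)²+3·(4/5)⁴)/(360·4·100000) = -11008/146484375 m
Superposition: y = Σ y_i = -291457/585937500 m ≈ -0.000497 m

y(4/5) = -291457/585937500 m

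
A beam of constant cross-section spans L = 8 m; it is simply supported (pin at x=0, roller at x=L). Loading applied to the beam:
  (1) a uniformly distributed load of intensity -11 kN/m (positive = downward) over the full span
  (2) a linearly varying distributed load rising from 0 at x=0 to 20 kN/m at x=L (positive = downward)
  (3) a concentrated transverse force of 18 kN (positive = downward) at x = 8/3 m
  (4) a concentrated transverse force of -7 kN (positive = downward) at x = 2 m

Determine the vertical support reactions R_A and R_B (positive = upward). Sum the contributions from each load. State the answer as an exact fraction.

Load 1 — uniform load w=-11 kN/m over full span:
  R_A = wL/2 = (-11)·8/2 = -44 kN
  R_B = wL/2 = (-11)·8/2 = -44 kN
Load 2 — triangular load w₀=20 kN/m (0→w₀ over full span):
  R_A = w₀L/6 = 20·8/6 = 80/3 kN
  R_B = w₀L/3 = 20·8/3 = 160/3 kN
Load 3 — point force P=18 kN at a=8/3 m (b=L-a=16/3):
  R_A = Pb/L = 18·(16/3)/8 = 12 kN
  R_B = Pa/L = 18·(8/3)/8 = 6 kN
Load 4 — point force P=-7 kN at a=2 m (b=L-a=6):
  R_A = Pb/L = (-7)·6/8 = -21/4 kN
  R_B = Pa/L = (-7)·2/8 = -7/4 kN
Superposition: R_A = -127/12 kN, R_B = 163/12 kN

R_A = -127/12 kN, R_B = 163/12 kN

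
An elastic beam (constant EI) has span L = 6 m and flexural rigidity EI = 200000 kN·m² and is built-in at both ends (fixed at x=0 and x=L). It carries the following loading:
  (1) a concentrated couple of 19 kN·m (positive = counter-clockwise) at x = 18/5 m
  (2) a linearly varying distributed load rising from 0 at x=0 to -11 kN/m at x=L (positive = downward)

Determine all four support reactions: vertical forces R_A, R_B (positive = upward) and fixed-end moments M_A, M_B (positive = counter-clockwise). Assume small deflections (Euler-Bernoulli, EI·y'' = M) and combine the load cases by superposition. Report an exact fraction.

Load 1 — applied couple M₀=19 kN·m at a=18/5 m (b=L-a=12/5):
  R_A = 6M₀ab/L³ = 6·19·(18/5)·(12/5)/6³ = 114/25 kN
  M_A = M₀b(2a-b)/L² = 19·(12/5)·(2·(18/5)-(12/5))/6² = 152/25 kN·m
  R_B = -6M₀ab/L³ = -6·19·(18/5)·(12/5)/6³ = -114/25 kN
  M_B = M₀a(2b-a)/L² = 19·(18/5)·(2·(12/5)-(18/5))/6² = 57/25 kN·m
Load 2 — triangular load w₀=-11 kN/m (0→w₀ over full span):
  R_A = 3w₀L/20 = 3·(-11)·6/20 = -99/10 kN
  M_A = w₀L²/30 = (-11)·6²/30 = -66/5 kN·m
  R_B = 7w₀L/20 = 7·(-11)·6/20 = -231/10 kN
  M_B = -w₀L²/20 = -(-11)·6²/20 = 99/5 kN·m
Superposition: R_A = -267/50 kN, M_A = -178/25 kN·m, R_B = -1383/50 kN, M_B = 552/25 kN·m

R_A = -267/50 kN, M_A = -178/25 kN·m, R_B = -1383/50 kN, M_B = 552/25 kN·m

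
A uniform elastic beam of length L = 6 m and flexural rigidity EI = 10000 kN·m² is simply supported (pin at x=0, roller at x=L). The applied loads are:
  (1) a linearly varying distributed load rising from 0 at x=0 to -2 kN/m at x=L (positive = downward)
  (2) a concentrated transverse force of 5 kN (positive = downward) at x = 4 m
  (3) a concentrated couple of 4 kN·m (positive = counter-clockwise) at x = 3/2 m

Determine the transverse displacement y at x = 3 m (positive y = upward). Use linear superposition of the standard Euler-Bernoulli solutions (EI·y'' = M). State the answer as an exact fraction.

y(3) = 107/240000 m

Load 1 — triangular load w₀=-2 kN/m (0→w₀ over full span):
  y_1 = -w₀x(7L⁴-10L²x²+3x⁴)/(360LEI) = -(-2)·3·(7·6⁴-10·6²·3²+3·3⁴)/(360·6·10000) = 27/16000 m
Load 2 — point force P=5 kN at a=4 m (b=L-a=2):
  y_2 = -Pbx(L²-b²-x²)/(6LEI)  [x≤a] = -5·2·3·(6²-2²-3²)/(6·6·10000) = -23/12000 m
Load 3 — applied couple M₀=4 kN·m at a=3/2 m (b=L-a=9/2):
  y_3 = (M₀x³/(6L)-M₀(x-a)²/2+C₁x)/EI  [x>a] with C₁=M₀(3b²-L²)/(6L)=11/4 = (4·3³/(6·6)-4·(3-(3/2))²/2+(11/4)·3)/10000 = 27/40000 m
Superposition: y = Σ y_i = 107/240000 m ≈ 0.000446 m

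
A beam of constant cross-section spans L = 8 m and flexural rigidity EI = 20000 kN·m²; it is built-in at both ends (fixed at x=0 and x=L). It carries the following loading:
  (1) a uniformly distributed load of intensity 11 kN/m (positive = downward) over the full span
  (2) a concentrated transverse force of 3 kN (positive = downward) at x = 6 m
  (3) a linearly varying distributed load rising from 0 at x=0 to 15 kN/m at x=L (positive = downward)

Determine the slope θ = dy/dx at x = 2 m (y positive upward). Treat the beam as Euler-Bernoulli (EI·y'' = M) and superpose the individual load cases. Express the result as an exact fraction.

θ(2) = -1193/320000 rad

Load 1 — uniform load w=11 kN/m over full span:
  θ_1 = -wx(L-x)(L-2x)/(12EI) = -11·2·(8-2)·(8-2·2)/(12·20000) = -11/5000 rad
Load 2 — point force P=3 kN at a=6 m (b=L-a=2):
  θ_2 = -Pb²x(2aL-(3a+b)x)/(2L³EI)  [x≤a] = -3·2²·2·(2·6·8-(3·6+2)·2)/(2·8³·20000) = -21/320000 rad
Load 3 — triangular load w₀=15 kN/m (0→w₀ over full span):
  θ_3 = -w₀(2x(L-x)(L-2x)(x+2L)+x²(L-x)²)/(120LEI) = -15·(2·2·(8-2)·(8-2·2)·(2+2·8)+2²·(8-2)²)/(120·8·20000) = -117/80000 rad
Superposition: θ = Σ θ_i = -1193/320000 rad ≈ -0.003728 rad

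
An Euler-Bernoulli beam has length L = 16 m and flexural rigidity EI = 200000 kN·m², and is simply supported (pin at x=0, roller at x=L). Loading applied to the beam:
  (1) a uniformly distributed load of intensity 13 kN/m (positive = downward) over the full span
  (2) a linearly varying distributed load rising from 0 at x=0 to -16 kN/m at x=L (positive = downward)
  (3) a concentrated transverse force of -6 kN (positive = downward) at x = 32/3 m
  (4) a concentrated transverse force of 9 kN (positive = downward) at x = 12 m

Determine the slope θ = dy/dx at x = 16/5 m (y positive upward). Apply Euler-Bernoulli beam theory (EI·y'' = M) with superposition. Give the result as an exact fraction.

Load 1 — uniform load w=13 kN/m over full span:
  θ_1 = -w(L³-6Lx²+4x³)/(24EI) = -13·(16³-6·16·(16/5)²+4·(16/5)³)/(24·200000) = -3432/390625 rad
Load 2 — triangular load w₀=-16 kN/m (0→w₀ over full span):
  θ_2 = -w₀(7L⁴-30L²x²+15x⁴)/(360LEI) = -(-16)·(7·16⁴-30·16²·(16/5)²+15·(16/5)⁴)/(360·16·200000) = 93184/17578125 rad
Load 3 — point force P=-6 kN at a=32/3 m (b=L-a=16/3):
  θ_3 = -Pb(L²-b²-3x²)/(6LEI)  [x≤a] = -(-6)·(16/3)·(16²-(16/3)²-3·(16/5)²)/(6·16·200000) = 692/2109375 rad
Load 4 — point force P=9 kN at a=12 m (b=L-a=4):
  θ_4 = -Pb(L²-b²-3x²)/(6LEI)  [x≤a] = -9·4·(16²-4²-3·(16/5)²)/(6·16·200000) = -981/2500000 rad
Superposition: θ = Σ θ_i = -5989151/1687500000 rad ≈ -0.003549 rad

θ(16/5) = -5989151/1687500000 rad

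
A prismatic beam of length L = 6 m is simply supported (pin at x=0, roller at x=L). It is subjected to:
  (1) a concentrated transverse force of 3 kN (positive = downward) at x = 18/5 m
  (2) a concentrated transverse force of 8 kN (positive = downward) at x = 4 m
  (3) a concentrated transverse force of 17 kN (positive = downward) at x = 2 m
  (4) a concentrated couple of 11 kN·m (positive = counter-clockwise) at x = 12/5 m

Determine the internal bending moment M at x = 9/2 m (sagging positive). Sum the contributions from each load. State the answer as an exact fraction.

Load 1 — point force P=3 kN at a=18/5 m (b=L-a=12/5):
  M_1 = Pa(L-x)/L  [x>a] = 3·(18/5)·(6-(9/2))/6 = 27/10 kN·m
Load 2 — point force P=8 kN at a=4 m (b=L-a=2):
  M_2 = Pa(L-x)/L  [x>a] = 8·4·(6-(9/2))/6 = 8 kN·m
Load 3 — point force P=17 kN at a=2 m (b=L-a=4):
  M_3 = Pa(L-x)/L  [x>a] = 17·2·(6-(9/2))/6 = 17/2 kN·m
Load 4 — applied couple M₀=11 kN·m at a=12/5 m (b=L-a=18/5):
  M_4 = M₀x/L - M₀  [x>a] = 11·(9/2)/6 - 11 = -11/4 kN·m
Superposition: M = Σ M_i = 329/20 kN·m ≈ 16.450000 kN·m

M(9/2) = 329/20 kN·m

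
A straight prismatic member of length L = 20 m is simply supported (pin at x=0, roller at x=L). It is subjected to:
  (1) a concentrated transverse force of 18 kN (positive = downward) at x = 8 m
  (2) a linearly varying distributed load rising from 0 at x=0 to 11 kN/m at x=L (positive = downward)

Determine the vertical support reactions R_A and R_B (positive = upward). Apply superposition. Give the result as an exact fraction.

R_A = 712/15 kN, R_B = 1208/15 kN

Load 1 — point force P=18 kN at a=8 m (b=L-a=12):
  R_A = Pb/L = 18·12/20 = 54/5 kN
  R_B = Pa/L = 18·8/20 = 36/5 kN
Load 2 — triangular load w₀=11 kN/m (0→w₀ over full span):
  R_A = w₀L/6 = 11·20/6 = 110/3 kN
  R_B = w₀L/3 = 11·20/3 = 220/3 kN
Superposition: R_A = 712/15 kN, R_B = 1208/15 kN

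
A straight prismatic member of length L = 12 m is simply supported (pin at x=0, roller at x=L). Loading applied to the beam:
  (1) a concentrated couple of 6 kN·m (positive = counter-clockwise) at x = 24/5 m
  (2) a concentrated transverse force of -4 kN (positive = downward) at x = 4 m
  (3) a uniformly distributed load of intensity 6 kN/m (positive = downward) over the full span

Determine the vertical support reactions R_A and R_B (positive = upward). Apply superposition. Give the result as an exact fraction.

R_A = 203/6 kN, R_B = 205/6 kN

Load 1 — applied couple M₀=6 kN·m at a=24/5 m (b=L-a=36/5):
  R_A = M₀/L = 6/12 = 1/2 kN
  R_B = -M₀/L = -6/12 = -1/2 kN
Load 2 — point force P=-4 kN at a=4 m (b=L-a=8):
  R_A = Pb/L = (-4)·8/12 = -8/3 kN
  R_B = Pa/L = (-4)·4/12 = -4/3 kN
Load 3 — uniform load w=6 kN/m over full span:
  R_A = wL/2 = 6·12/2 = 36 kN
  R_B = wL/2 = 6·12/2 = 36 kN
Superposition: R_A = 203/6 kN, R_B = 205/6 kN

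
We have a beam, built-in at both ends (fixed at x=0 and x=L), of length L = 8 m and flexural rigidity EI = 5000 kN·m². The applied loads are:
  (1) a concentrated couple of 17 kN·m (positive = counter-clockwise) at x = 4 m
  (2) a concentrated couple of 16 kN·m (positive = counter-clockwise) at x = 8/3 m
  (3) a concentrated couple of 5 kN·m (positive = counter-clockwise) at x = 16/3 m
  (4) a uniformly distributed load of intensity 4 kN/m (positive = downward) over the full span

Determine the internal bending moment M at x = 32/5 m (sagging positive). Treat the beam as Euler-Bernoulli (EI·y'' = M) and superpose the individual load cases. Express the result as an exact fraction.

Load 1 — applied couple M₀=17 kN·m at a=4 m (b=L-a=4):
  M_1 = R_Ax - M_A - M₀  [x>a] with R_A=51/16, M_A=17/4 = (51/16)·(32/5) - (17/4) - 17 = -17/20 kN·m
Load 2 — applied couple M₀=16 kN·m at a=8/3 m (b=L-a=16/3):
  M_2 = R_Ax - M_A - M₀  [x>a] with R_A=8/3, M_A=0 = (8/3)·(32/5) - 0 - 16 = 16/15 kN·m
Load 3 — applied couple M₀=5 kN·m at a=16/3 m (b=L-a=8/3):
  M_3 = R_Ax - M_A - M₀  [x>a] with R_A=5/6, M_A=5/3 = (5/6)·(32/5) - (5/3) - 5 = -4/3 kN·m
Load 4 — uniform load w=4 kN/m over full span:
  M_4 = wLx/2 - wL²/12 - wx²/2 = 4·8·(32/5)/2 - 4·8²/12 - 4·(32/5)²/2 = -64/75 kN·m
Superposition: M = Σ M_i = -197/100 kN·m ≈ -1.970000 kN·m

M(32/5) = -197/100 kN·m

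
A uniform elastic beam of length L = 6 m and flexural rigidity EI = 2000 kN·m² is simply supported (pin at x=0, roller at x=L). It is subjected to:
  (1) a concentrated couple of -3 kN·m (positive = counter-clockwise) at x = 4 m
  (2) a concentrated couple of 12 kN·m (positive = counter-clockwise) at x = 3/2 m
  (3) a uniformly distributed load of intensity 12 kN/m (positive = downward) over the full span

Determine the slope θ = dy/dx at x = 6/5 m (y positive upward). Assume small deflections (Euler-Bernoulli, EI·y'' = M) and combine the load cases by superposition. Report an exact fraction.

θ(6/5) = -37103/1000000 rad

Load 1 — applied couple M₀=-3 kN·m at a=4 m (b=L-a=2):
  θ_1 = (M₀x²/(2L)+C₁)/EI  [x≤a] with C₁=M₀(3b²-L²)/(6L)=2 = ((-3)·(6/5)²/(2·6)+2)/2000 = 41/50000 rad
Load 2 — applied couple M₀=12 kN·m at a=3/2 m (b=L-a=9/2):
  θ_2 = (M₀x²/(2L)+C₁)/EI  [x≤a] with C₁=M₀(3b²-L²)/(6L)=33/4 = (12·(6/5)²/(2·6)+(33/4))/2000 = 969/200000 rad
Load 3 — uniform load w=12 kN/m over full span:
  θ_3 = -w(L³-6Lx²+4x³)/(24EI) = -12·(6³-6·6·(6/5)²+4·(6/5)³)/(24·2000) = -2673/62500 rad
Superposition: θ = Σ θ_i = -37103/1000000 rad ≈ -0.037103 rad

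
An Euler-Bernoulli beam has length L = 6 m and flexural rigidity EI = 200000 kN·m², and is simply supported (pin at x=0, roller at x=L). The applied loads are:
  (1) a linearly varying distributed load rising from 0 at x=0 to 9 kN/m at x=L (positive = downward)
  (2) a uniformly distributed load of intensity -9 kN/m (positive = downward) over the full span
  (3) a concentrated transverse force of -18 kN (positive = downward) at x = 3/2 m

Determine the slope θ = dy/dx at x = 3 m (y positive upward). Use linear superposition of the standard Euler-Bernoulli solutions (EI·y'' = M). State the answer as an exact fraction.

θ(3) = -297/8000000 rad

Load 1 — triangular load w₀=9 kN/m (0→w₀ over full span):
  θ_1 = -w₀(7L⁴-30L²x²+15x⁴)/(360LEI) = -9·(7·6⁴-30·6²·3²+15·3⁴)/(360·6·200000) = -189/16000000 rad
Load 2 — uniform load w=-9 kN/m over full span:
  θ_2 = -w(L³-6Lx²+4x³)/(24EI) = -(-9)·(6³-6·6·3²+4·3³)/(24·200000) = 0 rad
Load 3 — point force P=-18 kN at a=3/2 m (b=L-a=9/2):
  θ_3 = -Pa(2L²-6Lx+3x²+a²)/(6LEI)  [x>a] = -(-18)·(3/2)·(2·6²-6·6·3+3·3²+(3/2)²)/(6·6·200000) = -81/3200000 rad
Superposition: θ = Σ θ_i = -297/8000000 rad ≈ -0.000037 rad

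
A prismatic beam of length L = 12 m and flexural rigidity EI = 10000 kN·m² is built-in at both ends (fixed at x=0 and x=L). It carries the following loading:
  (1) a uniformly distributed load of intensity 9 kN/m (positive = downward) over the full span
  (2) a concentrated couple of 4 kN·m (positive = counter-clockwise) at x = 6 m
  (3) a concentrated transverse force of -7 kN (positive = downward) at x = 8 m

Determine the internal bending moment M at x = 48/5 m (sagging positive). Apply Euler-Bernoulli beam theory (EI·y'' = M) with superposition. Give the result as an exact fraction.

Load 1 — uniform load w=9 kN/m over full span:
  M_1 = wLx/2 - wL²/12 - wx²/2 = 9·12·(48/5)/2 - 9·12²/12 - 9·(48/5)²/2 = -108/25 kN·m
Load 2 — applied couple M₀=4 kN·m at a=6 m (b=L-a=6):
  M_2 = R_Ax - M_A - M₀  [x>a] with R_A=1/2, M_A=1 = (1/2)·(48/5) - 1 - 4 = -1/5 kN·m
Load 3 — point force P=-7 kN at a=8 m (b=L-a=4):
  M_3 = Pa²(a+3b)(L-x)/L³ - Pa²b/L²  [x>a] = (-7)·8²·(8+3·4)·(12-(48/5))/12³ - (-7)·8²·4/12² = 0 kN·m
Superposition: M = Σ M_i = -113/25 kN·m ≈ -4.520000 kN·m

M(48/5) = -113/25 kN·m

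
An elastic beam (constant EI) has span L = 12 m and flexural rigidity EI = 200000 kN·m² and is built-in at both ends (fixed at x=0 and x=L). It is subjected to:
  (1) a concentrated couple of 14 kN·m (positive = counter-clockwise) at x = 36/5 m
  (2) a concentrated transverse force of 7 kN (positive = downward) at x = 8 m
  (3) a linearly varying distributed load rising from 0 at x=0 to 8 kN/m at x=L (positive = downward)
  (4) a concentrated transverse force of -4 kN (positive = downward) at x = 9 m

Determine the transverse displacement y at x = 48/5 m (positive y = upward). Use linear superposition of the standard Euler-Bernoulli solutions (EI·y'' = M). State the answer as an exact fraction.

y(48/5) = -2586377/4687500000 m

Load 1 — applied couple M₀=14 kN·m at a=36/5 m (b=L-a=24/5):
  y_1 = (R_Ax³/6 - M_Ax²/2 - M₀(x-a)²/2)/EI  [x>a] with R_A=42/25, M_A=112/25 = ((42/25)·(48/5)³/6 - (112/25)·(48/5)²/2 - 14·((48/5)-(36/5))²/2)/200000 = 189/39062500 m
Load 2 — point force P=7 kN at a=8 m (b=L-a=4):
  y_2 = -Pa²(L-x)²(3bL-(3b+a)(L-x))/(6L³EI)  [x>a] = -7·8²·(12-(48/5))²·(3·4·12-(3·4+8)·(12-(48/5)))/(6·12³·200000) = -28/234375 m
Load 3 — triangular load w₀=8 kN/m (0→w₀ over full span):
  y_3 = -w₀x²(L-x)²(x+2L)/(120LEI) = -8·(48/5)²·(12-(48/5))²·((48/5)+2·12)/(120·12·200000) = -24192/48828125 m
Load 4 — point force P=-4 kN at a=9 m (b=L-a=3):
  y_4 = -Pa²(L-x)²(3bL-(3b+a)(L-x))/(6L³EI)  [x>a] = -(-4)·9²·(12-(48/5))²·(3·3·12-(3·3+9)·(12-(48/5)))/(6·12³·200000) = 729/12500000 m
Superposition: y = Σ y_i = -2586377/4687500000 m ≈ -0.000552 m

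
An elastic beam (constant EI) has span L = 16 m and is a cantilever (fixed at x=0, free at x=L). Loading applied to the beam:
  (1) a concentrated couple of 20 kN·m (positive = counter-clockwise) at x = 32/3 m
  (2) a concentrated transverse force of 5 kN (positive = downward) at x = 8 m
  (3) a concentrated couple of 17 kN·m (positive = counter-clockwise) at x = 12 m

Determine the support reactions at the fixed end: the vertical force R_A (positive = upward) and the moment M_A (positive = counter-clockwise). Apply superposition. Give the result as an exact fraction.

Load 1 — applied couple M₀=20 kN·m at a=32/3 m (b=L-a=16/3):
  R_A = 0 kN
  M_A = -M₀ = -20 kN·m
Load 2 — point force P=5 kN at a=8 m (b=L-a=8):
  R_A = P = 5 kN
  M_A = Pa = 5·8 = 40 kN·m
Load 3 — applied couple M₀=17 kN·m at a=12 m (b=L-a=4):
  R_A = 0 kN
  M_A = -M₀ = -17 kN·m
Superposition: R_A = 5 kN, M_A = 3 kN·m

R_A = 5 kN, M_A = 3 kN·m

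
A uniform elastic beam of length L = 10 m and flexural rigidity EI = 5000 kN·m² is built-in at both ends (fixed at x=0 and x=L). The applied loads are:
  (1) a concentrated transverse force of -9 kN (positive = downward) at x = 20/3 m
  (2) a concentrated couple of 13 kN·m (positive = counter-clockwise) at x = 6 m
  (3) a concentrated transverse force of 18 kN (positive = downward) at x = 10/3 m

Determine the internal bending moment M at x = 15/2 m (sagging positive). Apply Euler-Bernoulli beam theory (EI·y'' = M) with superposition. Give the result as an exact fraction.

Load 1 — point force P=-9 kN at a=20/3 m (b=L-a=10/3):
  M_1 = Pa²(a+3b)(L-x)/L³ - Pa²b/L²  [x>a] = (-9)·(20/3)²·((20/3)+3·(10/3))·(10-(15/2))/10³ - (-9)·(20/3)²·(10/3)/10² = -10/3 kN·m
Load 2 — applied couple M₀=13 kN·m at a=6 m (b=L-a=4):
  M_2 = R_Ax - M_A - M₀  [x>a] with R_A=234/125, M_A=104/25 = (234/125)·(15/2) - (104/25) - 13 = -78/25 kN·m
Load 3 — point force P=18 kN at a=10/3 m (b=L-a=20/3):
  M_3 = Pa²(a+3b)(L-x)/L³ - Pa²b/L²  [x>a] = 18·(10/3)²·((10/3)+3·(20/3))·(10-(15/2))/10³ - 18·(10/3)²·(20/3)/10² = -5/3 kN·m
Superposition: M = Σ M_i = -203/25 kN·m ≈ -8.120000 kN·m

M(15/2) = -203/25 kN·m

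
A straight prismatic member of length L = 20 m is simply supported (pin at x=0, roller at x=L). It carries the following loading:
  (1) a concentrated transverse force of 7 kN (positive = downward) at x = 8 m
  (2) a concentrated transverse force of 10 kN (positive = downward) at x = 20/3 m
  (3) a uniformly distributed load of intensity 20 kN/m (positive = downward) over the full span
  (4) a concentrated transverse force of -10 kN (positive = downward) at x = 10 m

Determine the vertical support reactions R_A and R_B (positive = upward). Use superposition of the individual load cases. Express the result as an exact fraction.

R_A = 3088/15 kN, R_B = 3017/15 kN

Load 1 — point force P=7 kN at a=8 m (b=L-a=12):
  R_A = Pb/L = 7·12/20 = 21/5 kN
  R_B = Pa/L = 7·8/20 = 14/5 kN
Load 2 — point force P=10 kN at a=20/3 m (b=L-a=40/3):
  R_A = Pb/L = 10·(40/3)/20 = 20/3 kN
  R_B = Pa/L = 10·(20/3)/20 = 10/3 kN
Load 3 — uniform load w=20 kN/m over full span:
  R_A = wL/2 = 20·20/2 = 200 kN
  R_B = wL/2 = 20·20/2 = 200 kN
Load 4 — point force P=-10 kN at a=10 m (b=L-a=10):
  R_A = Pb/L = (-10)·10/20 = -5 kN
  R_B = Pa/L = (-10)·10/20 = -5 kN
Superposition: R_A = 3088/15 kN, R_B = 3017/15 kN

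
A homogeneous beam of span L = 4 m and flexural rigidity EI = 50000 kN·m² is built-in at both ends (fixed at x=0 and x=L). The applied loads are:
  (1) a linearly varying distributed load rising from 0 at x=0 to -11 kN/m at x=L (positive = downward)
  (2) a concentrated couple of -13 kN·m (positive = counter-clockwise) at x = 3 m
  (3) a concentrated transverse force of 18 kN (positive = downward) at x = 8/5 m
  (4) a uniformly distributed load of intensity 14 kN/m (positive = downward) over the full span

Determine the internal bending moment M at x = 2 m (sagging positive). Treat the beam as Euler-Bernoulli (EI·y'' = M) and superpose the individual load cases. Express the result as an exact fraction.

M(2) = 2453/300 kN·m

Load 1 — triangular load w₀=-11 kN/m (0→w₀ over full span):
  M_1 = 3w₀Lx/20 - w₀L²/30 - w₀x³/(6L) = 3·(-11)·4·2/20 - (-11)·4²/30 - (-11)·2³/(6·4) = -11/3 kN·m
Load 2 — applied couple M₀=-13 kN·m at a=3 m (b=L-a=1):
  M_2 = R_Ax - M_A  [x≤a] with R_A=-117/32, M_A=-65/16 = (-117/32)·2 - (-65/16) = -13/4 kN·m
Load 3 — point force P=18 kN at a=8/5 m (b=L-a=12/5):
  M_3 = Pa²(a+3b)(L-x)/L³ - Pa²b/L²  [x>a] = 18·(8/5)²·((8/5)+3·(12/5))·(4-2)/4³ - 18·(8/5)²·(12/5)/4² = 144/25 kN·m
Load 4 — uniform load w=14 kN/m over full span:
  M_4 = wLx/2 - wL²/12 - wx²/2 = 14·4·2/2 - 14·4²/12 - 14·2²/2 = 28/3 kN·m
Superposition: M = Σ M_i = 2453/300 kN·m ≈ 8.176667 kN·m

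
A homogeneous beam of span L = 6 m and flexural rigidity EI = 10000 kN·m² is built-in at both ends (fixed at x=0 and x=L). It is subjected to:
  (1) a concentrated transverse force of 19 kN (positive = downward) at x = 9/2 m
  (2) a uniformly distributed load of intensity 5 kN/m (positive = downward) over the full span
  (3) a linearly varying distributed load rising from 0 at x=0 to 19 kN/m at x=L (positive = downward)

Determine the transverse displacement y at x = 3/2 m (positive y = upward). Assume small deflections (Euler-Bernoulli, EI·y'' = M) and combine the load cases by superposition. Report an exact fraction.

Load 1 — point force P=19 kN at a=9/2 m (b=L-a=3/2):
  y_1 = -Pb²x²(3aL-(3a+b)x)/(6L³EI)  [x≤a] = -19·(3/2)²·(3/2)²·(3·(9/2)·6-(3·(9/2)+(3/2))·(3/2))/(6·6³·10000) = -2223/5120000 m
Load 2 — uniform load w=5 kN/m over full span:
  y_2 = -wx²(L-x)²/(24EI) = -5·(3/2)²·(6-(3/2))²/(24·10000) = -243/256000 m
Load 3 — triangular load w₀=19 kN/m (0→w₀ over full span):
  y_3 = -w₀x²(L-x)²(x+2L)/(120LEI) = -19·(3/2)²·(6-(3/2))²·((3/2)+2·6)/(120·6·10000) = -41553/25600000 m
Superposition: y = Σ y_i = -9621/3200000 m ≈ -0.003007 m

y(3/2) = -9621/3200000 m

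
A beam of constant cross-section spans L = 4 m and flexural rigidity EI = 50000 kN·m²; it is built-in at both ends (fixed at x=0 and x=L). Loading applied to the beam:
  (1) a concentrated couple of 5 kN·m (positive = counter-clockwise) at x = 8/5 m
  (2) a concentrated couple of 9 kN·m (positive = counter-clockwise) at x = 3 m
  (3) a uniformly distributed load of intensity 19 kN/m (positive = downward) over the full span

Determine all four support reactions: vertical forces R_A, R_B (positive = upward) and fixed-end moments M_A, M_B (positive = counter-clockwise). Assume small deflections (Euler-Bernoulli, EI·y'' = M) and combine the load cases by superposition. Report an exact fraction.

R_A = 6773/160 kN, M_A = 6899/240 kN·m, R_B = 5387/160 kN, M_B = -6101/240 kN·m

Load 1 — applied couple M₀=5 kN·m at a=8/5 m (b=L-a=12/5):
  R_A = 6M₀ab/L³ = 6·5·(8/5)·(12/5)/4³ = 9/5 kN
  M_A = M₀b(2a-b)/L² = 5·(12/5)·(2·(8/5)-(12/5))/4² = 3/5 kN·m
  R_B = -6M₀ab/L³ = -6·5·(8/5)·(12/5)/4³ = -9/5 kN
  M_B = M₀a(2b-a)/L² = 5·(8/5)·(2·(12/5)-(8/5))/4² = 8/5 kN·m
Load 2 — applied couple M₀=9 kN·m at a=3 m (b=L-a=1):
  R_A = 6M₀ab/L³ = 6·9·3·1/4³ = 81/32 kN
  M_A = M₀b(2a-b)/L² = 9·1·(2·3-1)/4² = 45/16 kN·m
  R_B = -6M₀ab/L³ = -6·9·3·1/4³ = -81/32 kN
  M_B = M₀a(2b-a)/L² = 9·3·(2·1-3)/4² = -27/16 kN·m
Load 3 — uniform load w=19 kN/m over full span:
  R_A = wL/2 = 19·4/2 = 38 kN
  M_A = wL²/12 = 19·4²/12 = 76/3 kN·m
  R_B = wL/2 = 19·4/2 = 38 kN
  M_B = -wL²/12 = -19·4²/12 = -76/3 kN·m
Superposition: R_A = 6773/160 kN, M_A = 6899/240 kN·m, R_B = 5387/160 kN, M_B = -6101/240 kN·m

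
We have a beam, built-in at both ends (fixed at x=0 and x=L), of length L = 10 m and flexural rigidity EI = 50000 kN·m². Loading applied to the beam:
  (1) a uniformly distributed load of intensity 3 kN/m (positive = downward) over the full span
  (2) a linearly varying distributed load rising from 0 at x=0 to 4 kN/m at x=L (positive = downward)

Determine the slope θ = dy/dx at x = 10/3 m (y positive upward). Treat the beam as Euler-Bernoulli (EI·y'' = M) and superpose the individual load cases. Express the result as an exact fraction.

Load 1 — uniform load w=3 kN/m over full span:
  θ_1 = -wx(L-x)(L-2x)/(12EI) = -3·(10/3)·(10-(10/3))·(10-2·(10/3))/(12·50000) = -1/2700 rad
Load 2 — triangular load w₀=4 kN/m (0→w₀ over full span):
  θ_2 = -w₀(2x(L-x)(L-2x)(x+2L)+x²(L-x)²)/(120LEI) = -4·(2·(10/3)·(10-(10/3))·(10-2·(10/3))·((10/3)+2·10)+(10/3)²·(10-(10/3))²)/(120·10·50000) = -8/30375 rad
Superposition: θ = Σ θ_i = -77/121500 rad ≈ -0.000634 rad

θ(10/3) = -77/121500 rad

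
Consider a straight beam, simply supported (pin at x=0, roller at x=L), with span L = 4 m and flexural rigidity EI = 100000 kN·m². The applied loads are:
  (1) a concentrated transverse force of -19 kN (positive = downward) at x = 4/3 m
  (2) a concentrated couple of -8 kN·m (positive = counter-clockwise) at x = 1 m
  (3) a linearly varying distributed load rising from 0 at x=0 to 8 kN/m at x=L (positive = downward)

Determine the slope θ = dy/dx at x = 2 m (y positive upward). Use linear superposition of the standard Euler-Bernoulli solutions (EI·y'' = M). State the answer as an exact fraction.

Load 1 — point force P=-19 kN at a=4/3 m (b=L-a=8/3):
  θ_1 = -Pa(2L²-6Lx+3x²+a²)/(6LEI)  [x>a] = -(-19)·(4/3)·(2·4²-6·4·2+3·2²+(4/3)²)/(6·4·100000) = -19/810000 rad
Load 2 — applied couple M₀=-8 kN·m at a=1 m (b=L-a=3):
  θ_2 = (M₀x²/(2L)-M₀(x-a)+C₁)/EI  [x>a] with C₁=M₀(3b²-L²)/(6L)=-11/3 = ((-8)·2²/(2·4)-(-8)·(2-1)+(-11/3))/100000 = 1/300000 rad
Load 3 — triangular load w₀=8 kN/m (0→w₀ over full span):
  θ_3 = -w₀(7L⁴-30L²x²+15x⁴)/(360LEI) = -8·(7·4⁴-30·4²·2²+15·2⁴)/(360·4·100000) = -7/1125000 rad
Superposition: θ = Σ θ_i = -1067/40500000 rad ≈ -0.000026 rad

θ(2) = -1067/40500000 rad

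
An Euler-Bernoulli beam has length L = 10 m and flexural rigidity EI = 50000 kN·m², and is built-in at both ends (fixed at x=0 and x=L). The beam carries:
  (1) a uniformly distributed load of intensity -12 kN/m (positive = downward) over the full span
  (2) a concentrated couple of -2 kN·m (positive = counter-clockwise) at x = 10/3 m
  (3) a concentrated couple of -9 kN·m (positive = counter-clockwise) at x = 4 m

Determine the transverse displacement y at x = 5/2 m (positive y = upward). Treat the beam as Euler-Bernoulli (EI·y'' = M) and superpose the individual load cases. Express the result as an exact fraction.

y(5/2) = 2017/576000 m

Load 1 — uniform load w=-12 kN/m over full span:
  y_1 = -wx²(L-x)²/(24EI) = -(-12)·(5/2)²·(10-(5/2))²/(24·50000) = 9/2560 m
Load 2 — applied couple M₀=-2 kN·m at a=10/3 m (b=L-a=20/3):
  y_2 = (R_Ax³/6 - M_Ax²/2)/EI  [x≤a] with R_A=-4/15, M_A=0 = ((-4/15)·(5/2)³/6 - 0·(5/2)²/2)/50000 = -1/72000 m
Load 3 — applied couple M₀=-9 kN·m at a=4 m (b=L-a=6):
  y_3 = (R_Ax³/6 - M_Ax²/2)/EI  [x≤a] with R_A=-162/125, M_A=-27/25 = ((-162/125)·(5/2)³/6 - (-27/25)·(5/2)²/2)/50000 = 0 m
Superposition: y = Σ y_i = 2017/576000 m ≈ 0.003502 m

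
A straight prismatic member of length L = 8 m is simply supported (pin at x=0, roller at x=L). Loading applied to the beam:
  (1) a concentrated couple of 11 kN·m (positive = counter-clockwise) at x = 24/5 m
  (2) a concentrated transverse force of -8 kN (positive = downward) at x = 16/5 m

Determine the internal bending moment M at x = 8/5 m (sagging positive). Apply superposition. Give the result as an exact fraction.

M(8/5) = -137/25 kN·m

Load 1 — applied couple M₀=11 kN·m at a=24/5 m (b=L-a=16/5):
  M_1 = M₀x/L  [x≤a] = 11·(8/5)/8 = 11/5 kN·m
Load 2 — point force P=-8 kN at a=16/5 m (b=L-a=24/5):
  M_2 = Pbx/L  [x≤a] = (-8)·(24/5)·(8/5)/8 = -192/25 kN·m
Superposition: M = Σ M_i = -137/25 kN·m ≈ -5.480000 kN·m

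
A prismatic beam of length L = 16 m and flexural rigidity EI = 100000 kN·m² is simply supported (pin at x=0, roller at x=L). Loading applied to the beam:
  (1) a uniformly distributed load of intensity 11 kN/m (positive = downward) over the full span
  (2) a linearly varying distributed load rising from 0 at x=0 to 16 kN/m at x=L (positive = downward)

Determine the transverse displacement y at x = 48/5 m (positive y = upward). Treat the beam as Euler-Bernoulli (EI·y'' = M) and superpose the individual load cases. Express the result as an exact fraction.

Load 1 — uniform load w=11 kN/m over full span:
  y_1 = -wx(L³-2Lx²+x³)/(24EI) = -11·(48/5)·(16³-2·16·(48/5)²+(48/5)³)/(24·100000) = -174592/1953125 m
Load 2 — triangular load w₀=16 kN/m (0→w₀ over full span):
  y_2 = -w₀x(7L⁴-10L²x²+3x⁴)/(360LEI) = -16·(48/5)·(7·16⁴-10·16²·(48/5)²+3·(48/5)⁴)/(360·16·100000) = -9699328/146484375 m
Superposition: y = Σ y_i = -22793728/146484375 m ≈ -0.155605 m

y(48/5) = -22793728/146484375 m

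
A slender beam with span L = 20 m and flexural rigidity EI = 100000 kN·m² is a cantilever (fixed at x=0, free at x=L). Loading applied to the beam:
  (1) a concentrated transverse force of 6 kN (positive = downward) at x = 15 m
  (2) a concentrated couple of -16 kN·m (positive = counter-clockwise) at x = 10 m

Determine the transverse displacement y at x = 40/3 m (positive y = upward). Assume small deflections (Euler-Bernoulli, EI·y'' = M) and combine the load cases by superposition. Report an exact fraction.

y(40/3) = -47/675 m

Load 1 — point force P=6 kN at a=15 m (b=L-a=5):
  y_1 = -Px²(3a-x)/(6EI)  [x≤a] = -6·(40/3)²·(3·15-(40/3))/(6·100000) = -38/675 m
Load 2 — applied couple M₀=-16 kN·m at a=10 m (b=L-a=10):
  y_2 = M₀a(2x-a)/(2EI)  [x>a] = (-16)·10·(2·(40/3)-10)/(2·100000) = -1/75 m
Superposition: y = Σ y_i = -47/675 m ≈ -0.069630 m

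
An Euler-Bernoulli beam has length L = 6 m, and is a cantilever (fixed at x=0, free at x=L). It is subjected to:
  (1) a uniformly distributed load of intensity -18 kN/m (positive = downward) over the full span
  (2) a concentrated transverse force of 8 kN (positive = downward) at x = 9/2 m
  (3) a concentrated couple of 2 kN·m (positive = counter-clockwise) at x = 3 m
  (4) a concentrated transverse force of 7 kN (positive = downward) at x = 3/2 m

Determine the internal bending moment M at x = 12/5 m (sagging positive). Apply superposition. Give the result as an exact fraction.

M(12/5) = 2546/25 kN·m

Load 1 — uniform load w=-18 kN/m over full span:
  M_1 = -w(L-x)²/2 = -(-18)·(6-(12/5))²/2 = 2916/25 kN·m
Load 2 — point force P=8 kN at a=9/2 m (b=L-a=3/2):
  M_2 = -P(a-x)  [x≤a] = -8·((9/2)-(12/5)) = -84/5 kN·m
Load 3 — applied couple M₀=2 kN·m at a=3 m (b=L-a=3):
  M_3 = M₀  [x≤a] = 2 = 2 kN·m
Load 4 — point force P=7 kN at a=3/2 m (b=L-a=9/2):
  M_4 = 0  [x>a] = 0 kN·m
Superposition: M = Σ M_i = 2546/25 kN·m ≈ 101.840000 kN·m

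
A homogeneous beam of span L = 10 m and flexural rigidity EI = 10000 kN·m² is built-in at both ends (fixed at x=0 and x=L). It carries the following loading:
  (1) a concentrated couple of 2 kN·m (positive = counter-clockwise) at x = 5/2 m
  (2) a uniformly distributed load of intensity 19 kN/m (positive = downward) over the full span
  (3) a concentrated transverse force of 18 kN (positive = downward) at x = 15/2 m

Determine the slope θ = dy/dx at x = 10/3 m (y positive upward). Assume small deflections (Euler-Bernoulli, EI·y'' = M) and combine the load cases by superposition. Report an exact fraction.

θ(10/3) = -2089/162000 rad

Load 1 — applied couple M₀=2 kN·m at a=5/2 m (b=L-a=15/2):
  θ_1 = (R_Ax²/2 - M_Ax - M₀(x-a))/EI  [x>a] with R_A=9/40, M_A=-3/8 = ((9/40)·(10/3)²/2 - (-3/8)·(10/3) - 2·((10/3)-(5/2)))/10000 = 1/12000 rad
Load 2 — uniform load w=19 kN/m over full span:
  θ_2 = -wx(L-x)(L-2x)/(12EI) = -19·(10/3)·(10-(10/3))·(10-2·(10/3))/(12·10000) = -19/1620 rad
Load 3 — point force P=18 kN at a=15/2 m (b=L-a=5/2):
  θ_3 = -Pb²x(2aL-(3a+b)x)/(2L³EI)  [x≤a] = -18·(5/2)²·(10/3)·(2·(15/2)·10-(3·(15/2)+(5/2))·(10/3))/(2·10³·10000) = -1/800 rad
Superposition: θ = Σ θ_i = -2089/162000 rad ≈ -0.012895 rad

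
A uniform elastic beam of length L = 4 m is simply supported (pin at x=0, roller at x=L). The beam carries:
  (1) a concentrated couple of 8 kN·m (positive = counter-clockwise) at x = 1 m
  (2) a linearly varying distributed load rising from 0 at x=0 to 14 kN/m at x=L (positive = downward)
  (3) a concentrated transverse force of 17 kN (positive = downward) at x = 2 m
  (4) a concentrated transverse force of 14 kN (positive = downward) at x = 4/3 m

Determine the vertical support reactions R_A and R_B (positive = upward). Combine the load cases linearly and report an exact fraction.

R_A = 175/6 kN, R_B = 179/6 kN

Load 1 — applied couple M₀=8 kN·m at a=1 m (b=L-a=3):
  R_A = M₀/L = 8/4 = 2 kN
  R_B = -M₀/L = -8/4 = -2 kN
Load 2 — triangular load w₀=14 kN/m (0→w₀ over full span):
  R_A = w₀L/6 = 14·4/6 = 28/3 kN
  R_B = w₀L/3 = 14·4/3 = 56/3 kN
Load 3 — point force P=17 kN at a=2 m (b=L-a=2):
  R_A = Pb/L = 17·2/4 = 17/2 kN
  R_B = Pa/L = 17·2/4 = 17/2 kN
Load 4 — point force P=14 kN at a=4/3 m (b=L-a=8/3):
  R_A = Pb/L = 14·(8/3)/4 = 28/3 kN
  R_B = Pa/L = 14·(4/3)/4 = 14/3 kN
Superposition: R_A = 175/6 kN, R_B = 179/6 kN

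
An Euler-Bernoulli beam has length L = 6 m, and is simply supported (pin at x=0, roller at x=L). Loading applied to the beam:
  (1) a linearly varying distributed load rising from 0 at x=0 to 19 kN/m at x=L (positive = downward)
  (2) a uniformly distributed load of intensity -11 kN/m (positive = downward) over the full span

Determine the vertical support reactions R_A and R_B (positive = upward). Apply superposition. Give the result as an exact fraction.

Load 1 — triangular load w₀=19 kN/m (0→w₀ over full span):
  R_A = w₀L/6 = 19·6/6 = 19 kN
  R_B = w₀L/3 = 19·6/3 = 38 kN
Load 2 — uniform load w=-11 kN/m over full span:
  R_A = wL/2 = (-11)·6/2 = -33 kN
  R_B = wL/2 = (-11)·6/2 = -33 kN
Superposition: R_A = -14 kN, R_B = 5 kN

R_A = -14 kN, R_B = 5 kN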